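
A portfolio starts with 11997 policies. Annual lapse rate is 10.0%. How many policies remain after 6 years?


remaining = initial * (1 - lapse)^years
= 11997 * (1 - 0.1)^6
= 11997 * 0.531441
= 6375.6977


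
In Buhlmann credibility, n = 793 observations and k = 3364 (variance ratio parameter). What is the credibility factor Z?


Z = n / (n + k)
= 793 / (793 + 3364)
= 793 / 4157
= 0.1908


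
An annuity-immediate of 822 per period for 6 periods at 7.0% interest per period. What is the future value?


FV = PMT * ((1+i)^n - 1) / i
= 822 * ((1.07)^6 - 1) / 0.07
= 822 * (1.50073 - 1) / 0.07
= 5880.005


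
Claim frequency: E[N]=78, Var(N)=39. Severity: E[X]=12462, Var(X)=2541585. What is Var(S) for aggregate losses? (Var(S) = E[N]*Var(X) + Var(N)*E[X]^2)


Var(S) = E[N]*Var(X) + Var(N)*E[X]^2
= 78*2541585 + 39*12462^2
= 198243630 + 6056756316
= 6.2550e+09


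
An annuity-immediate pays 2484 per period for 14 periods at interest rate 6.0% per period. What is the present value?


PV = PMT * (1 - (1+i)^(-n)) / i
= 2484 * (1 - (1+0.06)^(-14)) / 0.06
= 2484 * (1 - 0.442301) / 0.06
= 2484 * 9.294984
= 23088.7401


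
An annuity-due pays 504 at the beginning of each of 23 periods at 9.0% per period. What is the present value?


PV_due = PMT * (1-(1+i)^(-n))/i * (1+i)
PV_immediate = 4828.4242
PV_due = 4828.4242 * 1.09
= 5262.9824


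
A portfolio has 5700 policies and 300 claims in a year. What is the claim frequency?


frequency = claims / policies
= 300 / 5700
= 0.0526


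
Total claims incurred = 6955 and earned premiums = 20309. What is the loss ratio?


Loss ratio = claims / premiums
= 6955 / 20309
= 0.3425


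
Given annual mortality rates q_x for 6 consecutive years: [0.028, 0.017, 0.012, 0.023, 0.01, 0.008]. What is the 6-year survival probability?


p_k = 1 - q_k for each year
Survival = product of (1 - q_k)
= 0.972 * 0.983 * 0.988 * 0.977 * 0.99 * 0.992
= 0.9058


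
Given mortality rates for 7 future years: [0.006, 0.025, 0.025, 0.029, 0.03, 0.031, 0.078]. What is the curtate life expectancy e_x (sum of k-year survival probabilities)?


e_x = sum_{k=1}^{n} k_p_x
k_p_x values:
  1_p_x = 0.994
  2_p_x = 0.96915
  3_p_x = 0.944921
  4_p_x = 0.917519
  5_p_x = 0.889993
  6_p_x = 0.862403
  7_p_x = 0.795136
e_x = 6.3731


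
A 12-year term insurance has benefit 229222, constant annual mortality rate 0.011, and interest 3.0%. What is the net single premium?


NSP = benefit * sum_{k=0}^{n-1} k_p_x * q * v^(k+1)
With constant q=0.011, v=0.970874
Sum = 0.103508
NSP = 229222 * 0.103508
= 23726.242


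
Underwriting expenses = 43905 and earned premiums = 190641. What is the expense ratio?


Expense ratio = expenses / premiums
= 43905 / 190641
= 0.2303


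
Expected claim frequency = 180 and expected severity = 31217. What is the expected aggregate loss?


E[S] = E[N] * E[X]
= 180 * 31217
= 5.6191e+06


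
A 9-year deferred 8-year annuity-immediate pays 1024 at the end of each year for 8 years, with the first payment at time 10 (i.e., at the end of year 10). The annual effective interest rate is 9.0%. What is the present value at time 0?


PV at time 9 of the 8-year annuity-immediate:
a_n = 1024 * (1-(1+0.09)^(-8))/0.09 = 5667.6548
Discount back 9 years to time 0:
PV = 5667.6548 * (1+0.09)^(-9)
= 5667.6548 * 0.460428
= 2609.5457


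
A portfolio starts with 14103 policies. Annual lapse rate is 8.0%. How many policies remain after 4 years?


remaining = initial * (1 - lapse)^years
= 14103 * (1 - 0.08)^4
= 14103 * 0.716393
= 10103.2899


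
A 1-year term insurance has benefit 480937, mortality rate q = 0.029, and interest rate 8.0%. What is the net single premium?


NSP = benefit * q * v
v = 1/(1+i) = 0.925926
NSP = 480937 * 0.029 * 0.925926
= 12914.0491


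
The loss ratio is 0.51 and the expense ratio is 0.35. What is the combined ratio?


Combined ratio = loss ratio + expense ratio
= 0.51 + 0.35
= 0.86


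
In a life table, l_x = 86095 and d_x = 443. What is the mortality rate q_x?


q_x = d_x / l_x
= 443 / 86095
= 0.0051


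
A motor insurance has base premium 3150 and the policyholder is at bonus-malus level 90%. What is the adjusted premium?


adjusted = base * BM_level / 100
= 3150 * 90 / 100
= 3150 * 0.9
= 2835.0


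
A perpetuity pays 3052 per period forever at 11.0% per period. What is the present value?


PV = PMT / i
= 3052 / 0.11
= 27745.4545


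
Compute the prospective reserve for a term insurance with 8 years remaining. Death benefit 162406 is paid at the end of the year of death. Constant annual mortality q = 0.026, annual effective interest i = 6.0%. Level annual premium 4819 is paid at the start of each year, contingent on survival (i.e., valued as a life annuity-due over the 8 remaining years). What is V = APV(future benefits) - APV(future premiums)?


v = 1/(1+i) = 0.943396
APV(future benefits) per unit = sum_{k=0}^{7} k_p_x * q * v^(k+1) = 0.148687
APV(future benefits) = 162406 * 0.148687 = 24147.6988
Life annuity-due factor ä_{x:8} = sum_{k=0}^{7} k_p_x * v^k = 6.061864
APV(future premiums) = 4819 * 6.061864 = 29212.1232
V = 24147.6988 - 29212.1232
= -5064.4244


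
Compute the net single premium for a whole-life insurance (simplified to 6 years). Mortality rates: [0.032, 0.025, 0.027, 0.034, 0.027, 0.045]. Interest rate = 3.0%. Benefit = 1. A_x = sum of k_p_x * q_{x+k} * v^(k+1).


v = 0.970874
Year 0: k_p_x=1.0, q=0.032, term=0.031068
Year 1: k_p_x=0.968, q=0.025, term=0.022811
Year 2: k_p_x=0.9438, q=0.027, term=0.02332
Year 3: k_p_x=0.918317, q=0.034, term=0.027741
Year 4: k_p_x=0.887095, q=0.027, term=0.020661
Year 5: k_p_x=0.863143, q=0.045, term=0.032529
A_x = 0.1581


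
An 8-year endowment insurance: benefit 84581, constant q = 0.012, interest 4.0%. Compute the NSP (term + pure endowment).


Term component = 6569.593
Pure endowment = 8_p_x * v^8 * benefit = 0.907937 * 0.73069 * 84581 = 56112.7635
NSP = 62682.3565


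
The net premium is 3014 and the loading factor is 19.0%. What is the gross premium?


Gross = net * (1 + loading)
= 3014 * (1 + 0.19)
= 3014 * 1.19
= 3586.66


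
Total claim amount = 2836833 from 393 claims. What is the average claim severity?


severity = total / number
= 2836833 / 393
= 7218.4046


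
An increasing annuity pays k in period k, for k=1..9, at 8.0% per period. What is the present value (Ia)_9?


(Ia)_n = sum_{k=1}^{n} k * v^k, v = 1/(1+i)
v = 0.925926
Sum computed term by term:
(Ia)_9 = 28.055


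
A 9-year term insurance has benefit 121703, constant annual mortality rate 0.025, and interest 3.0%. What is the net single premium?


NSP = benefit * sum_{k=0}^{n-1} k_p_x * q * v^(k+1)
With constant q=0.025, v=0.970874
Sum = 0.17716
NSP = 121703 * 0.17716
= 21560.8915


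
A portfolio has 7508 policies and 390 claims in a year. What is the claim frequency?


frequency = claims / policies
= 390 / 7508
= 0.0519


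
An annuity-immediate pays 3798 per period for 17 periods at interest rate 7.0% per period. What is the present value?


PV = PMT * (1 - (1+i)^(-n)) / i
= 3798 * (1 - (1+0.07)^(-17)) / 0.07
= 3798 * (1 - 0.316574) / 0.07
= 3798 * 9.763223
= 37080.7209


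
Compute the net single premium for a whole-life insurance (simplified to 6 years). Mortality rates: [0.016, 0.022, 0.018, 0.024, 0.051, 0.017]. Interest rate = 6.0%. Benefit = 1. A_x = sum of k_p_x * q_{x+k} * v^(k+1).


v = 0.943396
Year 0: k_p_x=1.0, q=0.016, term=0.015094
Year 1: k_p_x=0.984, q=0.022, term=0.019267
Year 2: k_p_x=0.962352, q=0.018, term=0.014544
Year 3: k_p_x=0.94503, q=0.024, term=0.017965
Year 4: k_p_x=0.922349, q=0.051, term=0.035151
Year 5: k_p_x=0.875309, q=0.017, term=0.01049
A_x = 0.1125


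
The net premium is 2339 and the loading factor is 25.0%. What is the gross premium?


Gross = net * (1 + loading)
= 2339 * (1 + 0.25)
= 2339 * 1.25
= 2923.75


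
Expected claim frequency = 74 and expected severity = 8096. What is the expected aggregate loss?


E[S] = E[N] * E[X]
= 74 * 8096
= 599104


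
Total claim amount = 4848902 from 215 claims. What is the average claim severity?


severity = total / number
= 4848902 / 215
= 22553.0326


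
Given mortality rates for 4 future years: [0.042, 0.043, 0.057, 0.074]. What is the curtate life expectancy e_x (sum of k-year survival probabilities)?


e_x = sum_{k=1}^{n} k_p_x
k_p_x values:
  1_p_x = 0.958
  2_p_x = 0.916806
  3_p_x = 0.864548
  4_p_x = 0.800572
e_x = 3.5399


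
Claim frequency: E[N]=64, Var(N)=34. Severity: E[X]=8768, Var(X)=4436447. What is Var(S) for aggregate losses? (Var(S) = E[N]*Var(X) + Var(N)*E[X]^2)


Var(S) = E[N]*Var(X) + Var(N)*E[X]^2
= 64*4436447 + 34*8768^2
= 283932608 + 2613846016
= 2.8978e+09


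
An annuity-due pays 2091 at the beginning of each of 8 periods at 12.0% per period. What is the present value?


PV_due = PMT * (1-(1+i)^(-n))/i * (1+i)
PV_immediate = 10387.3348
PV_due = 10387.3348 * 1.12
= 11633.8149


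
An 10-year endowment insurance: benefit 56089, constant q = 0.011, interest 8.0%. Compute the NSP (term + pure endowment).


Term component = 3968.3837
Pure endowment = 10_p_x * v^10 * benefit = 0.895288 * 0.463193 * 56089 = 23259.6437
NSP = 27228.0275


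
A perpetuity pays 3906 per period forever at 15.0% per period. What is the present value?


PV = PMT / i
= 3906 / 0.15
= 26040.0


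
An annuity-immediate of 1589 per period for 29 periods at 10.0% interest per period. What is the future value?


FV = PMT * ((1+i)^n - 1) / i
= 1589 * ((1.1)^29 - 1) / 0.1
= 1589 * (15.863093 - 1) / 0.1
= 236174.5473


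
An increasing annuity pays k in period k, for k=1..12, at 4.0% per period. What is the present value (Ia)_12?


(Ia)_n = sum_{k=1}^{n} k * v^k, v = 1/(1+i)
v = 0.961538
Sum computed term by term:
(Ia)_12 = 56.6328


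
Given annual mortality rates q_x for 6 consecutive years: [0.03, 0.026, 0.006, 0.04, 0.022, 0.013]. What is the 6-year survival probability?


p_k = 1 - q_k for each year
Survival = product of (1 - q_k)
= 0.97 * 0.974 * 0.994 * 0.96 * 0.978 * 0.987
= 0.8703


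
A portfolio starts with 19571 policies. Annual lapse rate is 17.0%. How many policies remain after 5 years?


remaining = initial * (1 - lapse)^years
= 19571 * (1 - 0.17)^5
= 19571 * 0.393904
= 7709.0964


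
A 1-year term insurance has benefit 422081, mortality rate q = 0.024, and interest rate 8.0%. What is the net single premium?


NSP = benefit * q * v
v = 1/(1+i) = 0.925926
NSP = 422081 * 0.024 * 0.925926
= 9379.5778


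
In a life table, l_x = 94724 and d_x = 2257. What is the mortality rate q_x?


q_x = d_x / l_x
= 2257 / 94724
= 0.0238


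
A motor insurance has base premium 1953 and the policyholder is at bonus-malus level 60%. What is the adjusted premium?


adjusted = base * BM_level / 100
= 1953 * 60 / 100
= 1953 * 0.6
= 1171.8


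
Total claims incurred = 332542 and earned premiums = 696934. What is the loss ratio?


Loss ratio = claims / premiums
= 332542 / 696934
= 0.4771


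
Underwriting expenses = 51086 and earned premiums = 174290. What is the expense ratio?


Expense ratio = expenses / premiums
= 51086 / 174290
= 0.2931


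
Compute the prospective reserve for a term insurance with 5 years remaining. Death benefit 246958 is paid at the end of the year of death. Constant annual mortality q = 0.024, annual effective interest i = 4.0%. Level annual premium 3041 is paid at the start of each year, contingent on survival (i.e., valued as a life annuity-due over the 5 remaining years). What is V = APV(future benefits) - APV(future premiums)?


v = 1/(1+i) = 0.961538
APV(future benefits) per unit = sum_{k=0}^{4} k_p_x * q * v^(k+1) = 0.102031
APV(future benefits) = 246958 * 0.102031 = 25197.3203
Life annuity-due factor ä_{x:5} = sum_{k=0}^{4} k_p_x * v^k = 4.421334
APV(future premiums) = 3041 * 4.421334 = 13445.2777
V = 25197.3203 - 13445.2777
= 11752.0427


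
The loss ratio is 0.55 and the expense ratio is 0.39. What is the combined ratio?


Combined ratio = loss ratio + expense ratio
= 0.55 + 0.39
= 0.94


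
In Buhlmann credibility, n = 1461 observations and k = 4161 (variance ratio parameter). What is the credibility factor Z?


Z = n / (n + k)
= 1461 / (1461 + 4161)
= 1461 / 5622
= 0.2599


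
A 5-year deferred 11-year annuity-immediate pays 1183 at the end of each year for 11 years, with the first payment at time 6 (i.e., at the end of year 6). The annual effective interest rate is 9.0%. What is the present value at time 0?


PV at time 5 of the 11-year annuity-immediate:
a_n = 1183 * (1-(1+0.09)^(-11))/0.09 = 8050.5404
Discount back 5 years to time 0:
PV = 8050.5404 * (1+0.09)^(-5)
= 8050.5404 * 0.649931
= 5232.2989


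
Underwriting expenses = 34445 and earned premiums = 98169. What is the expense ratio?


Expense ratio = expenses / premiums
= 34445 / 98169
= 0.3509


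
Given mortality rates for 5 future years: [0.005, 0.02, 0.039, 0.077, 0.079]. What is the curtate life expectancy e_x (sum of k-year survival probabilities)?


e_x = sum_{k=1}^{n} k_p_x
k_p_x values:
  1_p_x = 0.995
  2_p_x = 0.9751
  3_p_x = 0.937071
  4_p_x = 0.864917
  5_p_x = 0.796588
e_x = 4.5687


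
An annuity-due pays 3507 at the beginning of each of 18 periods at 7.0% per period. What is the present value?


PV_due = PMT * (1-(1+i)^(-n))/i * (1+i)
PV_immediate = 35277.2178
PV_due = 35277.2178 * 1.07
= 37746.623


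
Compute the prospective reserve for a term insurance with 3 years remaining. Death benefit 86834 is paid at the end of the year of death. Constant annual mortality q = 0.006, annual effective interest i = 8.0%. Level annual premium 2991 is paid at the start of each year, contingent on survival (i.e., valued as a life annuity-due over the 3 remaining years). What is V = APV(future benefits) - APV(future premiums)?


v = 1/(1+i) = 0.925926
APV(future benefits) per unit = sum_{k=0}^{2} k_p_x * q * v^(k+1) = 0.015375
APV(future benefits) = 86834 * 0.015375 = 1335.0496
Life annuity-due factor ä_{x:3} = sum_{k=0}^{2} k_p_x * v^k = 2.767452
APV(future premiums) = 2991 * 2.767452 = 8277.4489
V = 1335.0496 - 8277.4489
= -6942.3993


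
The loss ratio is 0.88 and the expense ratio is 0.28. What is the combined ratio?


Combined ratio = loss ratio + expense ratio
= 0.88 + 0.28
= 1.16


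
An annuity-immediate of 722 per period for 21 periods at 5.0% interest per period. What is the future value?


FV = PMT * ((1+i)^n - 1) / i
= 722 * ((1.05)^21 - 1) / 0.05
= 722 * (2.785963 - 1) / 0.05
= 25789.2998


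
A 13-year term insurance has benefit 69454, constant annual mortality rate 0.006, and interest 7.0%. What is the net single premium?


NSP = benefit * sum_{k=0}^{n-1} k_p_x * q * v^(k+1)
With constant q=0.006, v=0.934579
Sum = 0.048652
NSP = 69454 * 0.048652
= 3379.0987


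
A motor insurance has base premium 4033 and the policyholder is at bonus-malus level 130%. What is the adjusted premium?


adjusted = base * BM_level / 100
= 4033 * 130 / 100
= 4033 * 1.3
= 5242.9


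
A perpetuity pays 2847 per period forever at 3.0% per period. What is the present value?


PV = PMT / i
= 2847 / 0.03
= 94900.0


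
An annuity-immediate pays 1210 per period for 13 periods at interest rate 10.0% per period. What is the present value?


PV = PMT * (1 - (1+i)^(-n)) / i
= 1210 * (1 - (1+0.1)^(-13)) / 0.1
= 1210 * (1 - 0.289664) / 0.1
= 1210 * 7.103356
= 8595.061


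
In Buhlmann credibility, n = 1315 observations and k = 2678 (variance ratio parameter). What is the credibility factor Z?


Z = n / (n + k)
= 1315 / (1315 + 2678)
= 1315 / 3993
= 0.3293


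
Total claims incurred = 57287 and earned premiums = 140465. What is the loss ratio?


Loss ratio = claims / premiums
= 57287 / 140465
= 0.4078


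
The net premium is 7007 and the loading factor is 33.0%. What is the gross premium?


Gross = net * (1 + loading)
= 7007 * (1 + 0.33)
= 7007 * 1.33
= 9319.31


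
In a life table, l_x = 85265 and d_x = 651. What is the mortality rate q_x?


q_x = d_x / l_x
= 651 / 85265
= 0.0076


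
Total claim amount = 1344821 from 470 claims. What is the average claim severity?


severity = total / number
= 1344821 / 470
= 2861.3213


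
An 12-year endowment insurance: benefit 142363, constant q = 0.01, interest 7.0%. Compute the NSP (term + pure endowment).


Term component = 10791.7296
Pure endowment = 12_p_x * v^12 * benefit = 0.886385 * 0.444012 * 142363 = 56029.1629
NSP = 66820.8926


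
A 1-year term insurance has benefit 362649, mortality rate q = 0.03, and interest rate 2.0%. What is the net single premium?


NSP = benefit * q * v
v = 1/(1+i) = 0.980392
NSP = 362649 * 0.03 * 0.980392
= 10666.1471


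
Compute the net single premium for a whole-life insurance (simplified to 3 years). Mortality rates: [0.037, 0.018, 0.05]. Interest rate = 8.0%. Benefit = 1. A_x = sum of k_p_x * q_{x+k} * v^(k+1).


v = 0.925926
Year 0: k_p_x=1.0, q=0.037, term=0.034259
Year 1: k_p_x=0.963, q=0.018, term=0.014861
Year 2: k_p_x=0.945666, q=0.05, term=0.037535
A_x = 0.0867


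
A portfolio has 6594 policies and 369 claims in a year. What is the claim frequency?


frequency = claims / policies
= 369 / 6594
= 0.056


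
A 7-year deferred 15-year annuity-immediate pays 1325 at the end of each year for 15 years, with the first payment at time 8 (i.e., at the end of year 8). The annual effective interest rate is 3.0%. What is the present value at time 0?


PV at time 7 of the 15-year annuity-immediate:
a_n = 1325 * (1-(1+0.03)^(-15))/0.03 = 15817.764
Discount back 7 years to time 0:
PV = 15817.764 * (1+0.03)^(-7)
= 15817.764 * 0.813092
= 12861.2896


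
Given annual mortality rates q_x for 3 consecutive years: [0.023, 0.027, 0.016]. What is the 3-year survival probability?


p_k = 1 - q_k for each year
Survival = product of (1 - q_k)
= 0.977 * 0.973 * 0.984
= 0.9354


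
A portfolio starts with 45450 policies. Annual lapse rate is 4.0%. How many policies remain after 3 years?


remaining = initial * (1 - lapse)^years
= 45450 * (1 - 0.04)^3
= 45450 * 0.884736
= 40211.2512


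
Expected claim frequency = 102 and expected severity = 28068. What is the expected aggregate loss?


E[S] = E[N] * E[X]
= 102 * 28068
= 2.8629e+06


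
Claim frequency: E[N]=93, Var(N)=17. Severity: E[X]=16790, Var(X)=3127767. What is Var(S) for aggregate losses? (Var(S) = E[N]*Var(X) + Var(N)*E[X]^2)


Var(S) = E[N]*Var(X) + Var(N)*E[X]^2
= 93*3127767 + 17*16790^2
= 290882331 + 4792369700
= 5.0833e+09


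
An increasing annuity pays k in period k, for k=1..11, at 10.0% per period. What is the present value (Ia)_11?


(Ia)_n = sum_{k=1}^{n} k * v^k, v = 1/(1+i)
v = 0.909091
Sum computed term by term:
(Ia)_11 = 32.8913


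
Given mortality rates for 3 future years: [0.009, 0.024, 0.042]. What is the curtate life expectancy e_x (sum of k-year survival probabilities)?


e_x = sum_{k=1}^{n} k_p_x
k_p_x values:
  1_p_x = 0.991
  2_p_x = 0.967216
  3_p_x = 0.926593
e_x = 2.8848


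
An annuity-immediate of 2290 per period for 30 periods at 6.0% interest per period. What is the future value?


FV = PMT * ((1+i)^n - 1) / i
= 2290 * ((1.06)^30 - 1) / 0.06
= 2290 * (5.743491 - 1) / 0.06
= 181043.2464


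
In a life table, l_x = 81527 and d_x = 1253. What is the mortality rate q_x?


q_x = d_x / l_x
= 1253 / 81527
= 0.0154


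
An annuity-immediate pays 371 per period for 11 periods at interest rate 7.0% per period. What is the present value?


PV = PMT * (1 - (1+i)^(-n)) / i
= 371 * (1 - (1+0.07)^(-11)) / 0.07
= 371 * (1 - 0.475093) / 0.07
= 371 * 7.498674
= 2782.0082


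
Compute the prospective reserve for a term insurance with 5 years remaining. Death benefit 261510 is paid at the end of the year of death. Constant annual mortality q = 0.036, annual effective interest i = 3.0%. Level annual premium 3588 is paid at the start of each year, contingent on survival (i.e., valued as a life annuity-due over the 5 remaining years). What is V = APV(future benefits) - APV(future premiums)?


v = 1/(1+i) = 0.970874
APV(future benefits) per unit = sum_{k=0}^{4} k_p_x * q * v^(k+1) = 0.153751
APV(future benefits) = 261510 * 0.153751 = 40207.3984
Life annuity-due factor ä_{x:5} = sum_{k=0}^{4} k_p_x * v^k = 4.398984
APV(future premiums) = 3588 * 4.398984 = 15783.5551
V = 40207.3984 - 15783.5551
= 24423.8433


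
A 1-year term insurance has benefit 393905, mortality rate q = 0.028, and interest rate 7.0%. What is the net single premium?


NSP = benefit * q * v
v = 1/(1+i) = 0.934579
NSP = 393905 * 0.028 * 0.934579
= 10307.7944


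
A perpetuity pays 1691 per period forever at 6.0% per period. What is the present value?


PV = PMT / i
= 1691 / 0.06
= 28183.3333


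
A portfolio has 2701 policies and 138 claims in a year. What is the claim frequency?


frequency = claims / policies
= 138 / 2701
= 0.0511


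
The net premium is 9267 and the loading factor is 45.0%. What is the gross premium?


Gross = net * (1 + loading)
= 9267 * (1 + 0.45)
= 9267 * 1.45
= 13437.15


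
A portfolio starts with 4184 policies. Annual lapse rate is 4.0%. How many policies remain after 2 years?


remaining = initial * (1 - lapse)^years
= 4184 * (1 - 0.04)^2
= 4184 * 0.9216
= 3855.9744


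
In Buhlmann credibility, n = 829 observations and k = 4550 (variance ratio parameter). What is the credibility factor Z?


Z = n / (n + k)
= 829 / (829 + 4550)
= 829 / 5379
= 0.1541


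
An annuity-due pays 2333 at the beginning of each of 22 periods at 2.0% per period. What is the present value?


PV_due = PMT * (1-(1+i)^(-n))/i * (1+i)
PV_immediate = 41196.2264
PV_due = 41196.2264 * 1.02
= 42020.151


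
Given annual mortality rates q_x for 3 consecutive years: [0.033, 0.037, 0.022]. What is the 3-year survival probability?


p_k = 1 - q_k for each year
Survival = product of (1 - q_k)
= 0.967 * 0.963 * 0.978
= 0.9107


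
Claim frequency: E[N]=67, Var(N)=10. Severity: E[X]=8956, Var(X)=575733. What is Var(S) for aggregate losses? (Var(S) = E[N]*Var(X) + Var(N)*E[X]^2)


Var(S) = E[N]*Var(X) + Var(N)*E[X]^2
= 67*575733 + 10*8956^2
= 38574111 + 802099360
= 8.4067e+08


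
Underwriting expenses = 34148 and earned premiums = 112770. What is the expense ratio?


Expense ratio = expenses / premiums
= 34148 / 112770
= 0.3028


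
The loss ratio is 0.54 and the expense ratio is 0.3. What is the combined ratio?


Combined ratio = loss ratio + expense ratio
= 0.54 + 0.3
= 0.84


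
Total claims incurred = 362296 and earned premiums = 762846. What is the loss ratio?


Loss ratio = claims / premiums
= 362296 / 762846
= 0.4749


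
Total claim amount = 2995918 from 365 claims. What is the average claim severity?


severity = total / number
= 2995918 / 365
= 8207.9945


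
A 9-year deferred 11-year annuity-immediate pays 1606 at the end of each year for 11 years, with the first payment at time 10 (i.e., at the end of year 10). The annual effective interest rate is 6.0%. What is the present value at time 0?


PV at time 9 of the 11-year annuity-immediate:
a_n = 1606 * (1-(1+0.06)^(-11))/0.06 = 12666.3206
Discount back 9 years to time 0:
PV = 12666.3206 * (1+0.06)^(-9)
= 12666.3206 * 0.591898
= 7497.1757


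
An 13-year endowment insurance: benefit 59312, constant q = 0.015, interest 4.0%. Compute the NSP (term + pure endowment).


Term component = 8194.0551
Pure endowment = 13_p_x * v^13 * benefit = 0.82162 * 0.600574 * 59312 = 29267.1312
NSP = 37461.1863


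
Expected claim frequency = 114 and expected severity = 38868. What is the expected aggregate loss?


E[S] = E[N] * E[X]
= 114 * 38868
= 4.4310e+06


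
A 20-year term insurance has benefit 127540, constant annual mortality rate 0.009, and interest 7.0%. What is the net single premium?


NSP = benefit * sum_{k=0}^{n-1} k_p_x * q * v^(k+1)
With constant q=0.009, v=0.934579
Sum = 0.089354
NSP = 127540 * 0.089354
= 11396.1594


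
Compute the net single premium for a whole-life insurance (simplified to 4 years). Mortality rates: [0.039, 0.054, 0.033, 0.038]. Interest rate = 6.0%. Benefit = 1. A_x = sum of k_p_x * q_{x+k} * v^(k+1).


v = 0.943396
Year 0: k_p_x=1.0, q=0.039, term=0.036792
Year 1: k_p_x=0.961, q=0.054, term=0.046185
Year 2: k_p_x=0.909106, q=0.033, term=0.025189
Year 3: k_p_x=0.879106, q=0.038, term=0.026461
A_x = 0.1346


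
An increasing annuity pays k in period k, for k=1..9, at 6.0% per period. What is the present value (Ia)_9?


(Ia)_n = sum_{k=1}^{n} k * v^k, v = 1/(1+i)
v = 0.943396
Sum computed term by term:
(Ia)_9 = 31.3785


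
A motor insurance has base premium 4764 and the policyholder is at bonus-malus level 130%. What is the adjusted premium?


adjusted = base * BM_level / 100
= 4764 * 130 / 100
= 4764 * 1.3
= 6193.2


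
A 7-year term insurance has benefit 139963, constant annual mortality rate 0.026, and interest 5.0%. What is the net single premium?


NSP = benefit * sum_{k=0}^{n-1} k_p_x * q * v^(k+1)
With constant q=0.026, v=0.952381
Sum = 0.139921
NSP = 139963 * 0.139921
= 19583.7622


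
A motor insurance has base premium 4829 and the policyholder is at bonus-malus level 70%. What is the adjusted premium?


adjusted = base * BM_level / 100
= 4829 * 70 / 100
= 4829 * 0.7
= 3380.3


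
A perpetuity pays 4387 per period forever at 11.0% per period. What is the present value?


PV = PMT / i
= 4387 / 0.11
= 39881.8182


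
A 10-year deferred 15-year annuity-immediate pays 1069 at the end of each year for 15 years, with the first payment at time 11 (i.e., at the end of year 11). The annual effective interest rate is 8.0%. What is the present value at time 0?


PV at time 10 of the 15-year annuity-immediate:
a_n = 1069 * (1-(1+0.08)^(-15))/0.08 = 9150.0827
Discount back 10 years to time 0:
PV = 9150.0827 * (1+0.08)^(-10)
= 9150.0827 * 0.463193
= 4238.2587


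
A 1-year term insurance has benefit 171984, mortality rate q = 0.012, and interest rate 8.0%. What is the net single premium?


NSP = benefit * q * v
v = 1/(1+i) = 0.925926
NSP = 171984 * 0.012 * 0.925926
= 1910.9333


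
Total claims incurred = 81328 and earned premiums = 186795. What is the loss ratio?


Loss ratio = claims / premiums
= 81328 / 186795
= 0.4354


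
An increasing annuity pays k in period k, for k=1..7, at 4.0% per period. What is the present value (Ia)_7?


(Ia)_n = sum_{k=1}^{n} k * v^k, v = 1/(1+i)
v = 0.961538
Sum computed term by term:
(Ia)_7 = 23.0678


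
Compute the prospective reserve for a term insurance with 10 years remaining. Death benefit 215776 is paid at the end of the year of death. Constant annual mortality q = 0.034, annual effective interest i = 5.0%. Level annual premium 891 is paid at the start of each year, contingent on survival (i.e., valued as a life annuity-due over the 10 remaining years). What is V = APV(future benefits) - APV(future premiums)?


v = 1/(1+i) = 0.952381
APV(future benefits) per unit = sum_{k=0}^{9} k_p_x * q * v^(k+1) = 0.228938
APV(future benefits) = 215776 * 0.228938 = 49399.3273
Life annuity-due factor ä_{x:10} = sum_{k=0}^{9} k_p_x * v^k = 7.070144
APV(future premiums) = 891 * 7.070144 = 6299.4986
V = 49399.3273 - 6299.4986
= 43099.8287


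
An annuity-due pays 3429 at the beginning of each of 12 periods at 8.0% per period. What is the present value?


PV_due = PMT * (1-(1+i)^(-n))/i * (1+i)
PV_immediate = 25841.2115
PV_due = 25841.2115 * 1.08
= 27908.5084


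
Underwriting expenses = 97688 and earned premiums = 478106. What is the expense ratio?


Expense ratio = expenses / premiums
= 97688 / 478106
= 0.2043


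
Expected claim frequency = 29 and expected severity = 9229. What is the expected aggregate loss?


E[S] = E[N] * E[X]
= 29 * 9229
= 267641


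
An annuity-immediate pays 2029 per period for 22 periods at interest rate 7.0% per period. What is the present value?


PV = PMT * (1 - (1+i)^(-n)) / i
= 2029 * (1 - (1+0.07)^(-22)) / 0.07
= 2029 * (1 - 0.225713) / 0.07
= 2029 * 11.06124
= 22443.257


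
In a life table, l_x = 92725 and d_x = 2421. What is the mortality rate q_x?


q_x = d_x / l_x
= 2421 / 92725
= 0.0261


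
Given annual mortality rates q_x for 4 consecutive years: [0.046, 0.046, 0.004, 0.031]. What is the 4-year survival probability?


p_k = 1 - q_k for each year
Survival = product of (1 - q_k)
= 0.954 * 0.954 * 0.996 * 0.969
= 0.8784


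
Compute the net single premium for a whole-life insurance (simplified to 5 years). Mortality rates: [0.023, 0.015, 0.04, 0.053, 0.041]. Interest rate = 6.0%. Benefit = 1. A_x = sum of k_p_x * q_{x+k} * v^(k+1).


v = 0.943396
Year 0: k_p_x=1.0, q=0.023, term=0.021698
Year 1: k_p_x=0.977, q=0.015, term=0.013043
Year 2: k_p_x=0.962345, q=0.04, term=0.03232
Year 3: k_p_x=0.923851, q=0.053, term=0.038784
Year 4: k_p_x=0.874887, q=0.041, term=0.026804
A_x = 0.1326


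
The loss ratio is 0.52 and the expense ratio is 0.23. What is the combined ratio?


Combined ratio = loss ratio + expense ratio
= 0.52 + 0.23
= 0.75


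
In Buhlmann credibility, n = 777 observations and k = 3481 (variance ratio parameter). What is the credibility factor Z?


Z = n / (n + k)
= 777 / (777 + 3481)
= 777 / 4258
= 0.1825


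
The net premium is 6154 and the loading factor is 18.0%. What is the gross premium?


Gross = net * (1 + loading)
= 6154 * (1 + 0.18)
= 6154 * 1.18
= 7261.72


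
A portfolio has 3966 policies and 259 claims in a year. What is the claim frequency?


frequency = claims / policies
= 259 / 3966
= 0.0653


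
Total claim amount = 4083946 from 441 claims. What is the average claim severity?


severity = total / number
= 4083946 / 441
= 9260.6485


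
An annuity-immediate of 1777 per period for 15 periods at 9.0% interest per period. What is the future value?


FV = PMT * ((1+i)^n - 1) / i
= 1777 * ((1.09)^15 - 1) / 0.09
= 1777 * (3.642482 - 1) / 0.09
= 52174.3481


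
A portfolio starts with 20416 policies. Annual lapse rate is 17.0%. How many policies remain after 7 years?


remaining = initial * (1 - lapse)^years
= 20416 * (1 - 0.17)^7
= 20416 * 0.271361
= 5540.0962


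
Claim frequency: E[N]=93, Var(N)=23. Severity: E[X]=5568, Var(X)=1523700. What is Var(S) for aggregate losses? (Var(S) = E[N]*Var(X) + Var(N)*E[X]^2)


Var(S) = E[N]*Var(X) + Var(N)*E[X]^2
= 93*1523700 + 23*5568^2
= 141704100 + 713060352
= 8.5476e+08


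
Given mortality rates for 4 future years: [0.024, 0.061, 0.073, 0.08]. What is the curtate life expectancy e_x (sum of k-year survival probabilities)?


e_x = sum_{k=1}^{n} k_p_x
k_p_x values:
  1_p_x = 0.976
  2_p_x = 0.916464
  3_p_x = 0.849562
  4_p_x = 0.781597
e_x = 3.5236


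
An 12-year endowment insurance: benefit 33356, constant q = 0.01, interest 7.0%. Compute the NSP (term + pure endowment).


Term component = 2528.5287
Pure endowment = 12_p_x * v^12 * benefit = 0.886385 * 0.444012 * 33356 = 13127.7703
NSP = 15656.299


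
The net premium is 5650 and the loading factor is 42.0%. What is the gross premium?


Gross = net * (1 + loading)
= 5650 * (1 + 0.42)
= 5650 * 1.42
= 8023.0


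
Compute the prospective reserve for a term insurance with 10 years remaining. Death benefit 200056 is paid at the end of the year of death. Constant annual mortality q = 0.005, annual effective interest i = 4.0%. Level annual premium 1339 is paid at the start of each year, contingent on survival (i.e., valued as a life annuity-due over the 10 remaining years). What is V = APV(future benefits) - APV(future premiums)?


v = 1/(1+i) = 0.961538
APV(future benefits) per unit = sum_{k=0}^{9} k_p_x * q * v^(k+1) = 0.039718
APV(future benefits) = 200056 * 0.039718 = 7945.8703
Life annuity-due factor ä_{x:10} = sum_{k=0}^{9} k_p_x * v^k = 8.261392
APV(future premiums) = 1339 * 8.261392 = 11062.0038
V = 7945.8703 - 11062.0038
= -3116.1335


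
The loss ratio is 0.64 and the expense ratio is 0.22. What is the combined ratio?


Combined ratio = loss ratio + expense ratio
= 0.64 + 0.22
= 0.86


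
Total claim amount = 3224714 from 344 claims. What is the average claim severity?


severity = total / number
= 3224714 / 344
= 9374.1686


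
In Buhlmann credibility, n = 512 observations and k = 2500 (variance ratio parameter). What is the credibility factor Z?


Z = n / (n + k)
= 512 / (512 + 2500)
= 512 / 3012
= 0.17


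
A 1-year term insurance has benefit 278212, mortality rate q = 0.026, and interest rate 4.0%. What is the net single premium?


NSP = benefit * q * v
v = 1/(1+i) = 0.961538
NSP = 278212 * 0.026 * 0.961538
= 6955.3


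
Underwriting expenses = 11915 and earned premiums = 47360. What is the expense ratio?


Expense ratio = expenses / premiums
= 11915 / 47360
= 0.2516


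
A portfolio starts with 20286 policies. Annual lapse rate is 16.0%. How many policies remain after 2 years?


remaining = initial * (1 - lapse)^years
= 20286 * (1 - 0.16)^2
= 20286 * 0.7056
= 14313.8016


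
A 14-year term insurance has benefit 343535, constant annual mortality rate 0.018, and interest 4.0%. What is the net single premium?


NSP = benefit * sum_{k=0}^{n-1} k_p_x * q * v^(k+1)
With constant q=0.018, v=0.961538
Sum = 0.171369
NSP = 343535 * 0.171369
= 58871.324


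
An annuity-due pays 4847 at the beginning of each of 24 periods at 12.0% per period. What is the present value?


PV_due = PMT * (1-(1+i)^(-n))/i * (1+i)
PV_immediate = 37730.5787
PV_due = 37730.5787 * 1.12
= 42258.2482


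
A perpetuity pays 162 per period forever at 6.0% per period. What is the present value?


PV = PMT / i
= 162 / 0.06
= 2700.0


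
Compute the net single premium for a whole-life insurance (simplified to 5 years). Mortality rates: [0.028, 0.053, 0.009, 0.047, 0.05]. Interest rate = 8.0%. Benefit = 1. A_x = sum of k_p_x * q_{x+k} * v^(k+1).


v = 0.925926
Year 0: k_p_x=1.0, q=0.028, term=0.025926
Year 1: k_p_x=0.972, q=0.053, term=0.044167
Year 2: k_p_x=0.920484, q=0.009, term=0.006576
Year 3: k_p_x=0.9122, q=0.047, term=0.031513
Year 4: k_p_x=0.869326, q=0.05, term=0.029582
A_x = 0.1378


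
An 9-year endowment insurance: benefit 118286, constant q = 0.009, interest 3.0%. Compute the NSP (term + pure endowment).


Term component = 8010.9045
Pure endowment = 9_p_x * v^9 * benefit = 0.921856 * 0.766417 * 118286 = 83572.0805
NSP = 91582.985


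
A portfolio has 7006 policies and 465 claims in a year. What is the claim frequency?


frequency = claims / policies
= 465 / 7006
= 0.0664


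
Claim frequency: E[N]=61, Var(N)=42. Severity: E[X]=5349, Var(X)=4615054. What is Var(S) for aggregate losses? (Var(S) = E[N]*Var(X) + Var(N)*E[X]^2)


Var(S) = E[N]*Var(X) + Var(N)*E[X]^2
= 61*4615054 + 42*5349^2
= 281518294 + 1201695642
= 1.4832e+09


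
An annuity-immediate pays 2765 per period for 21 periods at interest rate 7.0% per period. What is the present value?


PV = PMT * (1 - (1+i)^(-n)) / i
= 2765 * (1 - (1+0.07)^(-21)) / 0.07
= 2765 * (1 - 0.241513) / 0.07
= 2765 * 10.835527
= 29960.2331


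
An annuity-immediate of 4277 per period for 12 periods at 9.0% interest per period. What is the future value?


FV = PMT * ((1+i)^n - 1) / i
= 4277 * ((1.09)^12 - 1) / 0.09
= 4277 * (2.812665 - 1) / 0.09
= 86141.8586


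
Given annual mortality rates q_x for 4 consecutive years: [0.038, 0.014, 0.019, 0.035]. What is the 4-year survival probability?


p_k = 1 - q_k for each year
Survival = product of (1 - q_k)
= 0.962 * 0.986 * 0.981 * 0.965
= 0.8979


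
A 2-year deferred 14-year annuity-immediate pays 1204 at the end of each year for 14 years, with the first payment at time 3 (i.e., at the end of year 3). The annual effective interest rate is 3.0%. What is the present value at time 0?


PV at time 2 of the 14-year annuity-immediate:
a_n = 1204 * (1-(1+0.03)^(-14))/0.03 = 13600.4721
Discount back 2 years to time 0:
PV = 13600.4721 * (1+0.03)^(-2)
= 13600.4721 * 0.942596
= 12819.7493


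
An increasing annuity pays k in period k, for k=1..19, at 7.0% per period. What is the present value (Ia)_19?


(Ia)_n = sum_{k=1}^{n} k * v^k, v = 1/(1+i)
v = 0.934579
Sum computed term by term:
(Ia)_19 = 82.9347


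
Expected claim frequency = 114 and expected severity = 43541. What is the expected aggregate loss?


E[S] = E[N] * E[X]
= 114 * 43541
= 4.9637e+06


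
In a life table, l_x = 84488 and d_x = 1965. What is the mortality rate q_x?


q_x = d_x / l_x
= 1965 / 84488
= 0.0233


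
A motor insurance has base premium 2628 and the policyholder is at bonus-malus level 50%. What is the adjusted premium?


adjusted = base * BM_level / 100
= 2628 * 50 / 100
= 2628 * 0.5
= 1314.0


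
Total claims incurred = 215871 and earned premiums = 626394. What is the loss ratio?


Loss ratio = claims / premiums
= 215871 / 626394
= 0.3446


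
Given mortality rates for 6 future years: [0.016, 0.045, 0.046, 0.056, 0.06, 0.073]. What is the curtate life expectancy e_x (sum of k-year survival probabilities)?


e_x = sum_{k=1}^{n} k_p_x
k_p_x values:
  1_p_x = 0.984
  2_p_x = 0.93972
  3_p_x = 0.896493
  4_p_x = 0.846289
  5_p_x = 0.795512
  6_p_x = 0.73744
e_x = 5.1995


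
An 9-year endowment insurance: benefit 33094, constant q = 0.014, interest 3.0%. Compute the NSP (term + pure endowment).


Term component = 3421.3458
Pure endowment = 9_p_x * v^9 * benefit = 0.88083 * 0.766417 * 33094 = 22341.1989
NSP = 25762.5447


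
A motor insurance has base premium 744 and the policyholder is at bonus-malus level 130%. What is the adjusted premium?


adjusted = base * BM_level / 100
= 744 * 130 / 100
= 744 * 1.3
= 967.2


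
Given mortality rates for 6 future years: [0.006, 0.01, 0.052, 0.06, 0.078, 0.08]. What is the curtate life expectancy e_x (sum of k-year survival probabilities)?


e_x = sum_{k=1}^{n} k_p_x
k_p_x values:
  1_p_x = 0.994
  2_p_x = 0.98406
  3_p_x = 0.932889
  4_p_x = 0.876916
  5_p_x = 0.808516
  6_p_x = 0.743835
e_x = 5.3402


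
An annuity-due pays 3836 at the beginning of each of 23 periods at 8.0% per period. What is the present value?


PV_due = PMT * (1-(1+i)^(-n))/i * (1+i)
PV_immediate = 39783.3821
PV_due = 39783.3821 * 1.08
= 42966.0527


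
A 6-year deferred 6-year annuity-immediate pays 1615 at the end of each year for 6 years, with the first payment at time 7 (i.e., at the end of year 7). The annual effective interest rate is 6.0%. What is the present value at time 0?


PV at time 6 of the 6-year annuity-immediate:
a_n = 1615 * (1-(1+0.06)^(-6))/0.06 = 7941.4788
Discount back 6 years to time 0:
PV = 7941.4788 * (1+0.06)^(-6)
= 7941.4788 * 0.704961
= 5598.4292


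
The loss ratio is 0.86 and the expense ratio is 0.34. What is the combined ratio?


Combined ratio = loss ratio + expense ratio
= 0.86 + 0.34
= 1.2


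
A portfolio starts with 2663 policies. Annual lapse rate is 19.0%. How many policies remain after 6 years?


remaining = initial * (1 - lapse)^years
= 2663 * (1 - 0.19)^6
= 2663 * 0.28243
= 752.1099


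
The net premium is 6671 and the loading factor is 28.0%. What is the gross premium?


Gross = net * (1 + loading)
= 6671 * (1 + 0.28)
= 6671 * 1.28
= 8538.88


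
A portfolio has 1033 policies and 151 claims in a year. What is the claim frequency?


frequency = claims / policies
= 151 / 1033
= 0.1462


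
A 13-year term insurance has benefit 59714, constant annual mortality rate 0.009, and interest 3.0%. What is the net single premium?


NSP = benefit * sum_{k=0}^{n-1} k_p_x * q * v^(k+1)
With constant q=0.009, v=0.970874
Sum = 0.091052
NSP = 59714 * 0.091052
= 5437.0499


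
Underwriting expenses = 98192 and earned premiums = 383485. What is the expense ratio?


Expense ratio = expenses / premiums
= 98192 / 383485
= 0.2561
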